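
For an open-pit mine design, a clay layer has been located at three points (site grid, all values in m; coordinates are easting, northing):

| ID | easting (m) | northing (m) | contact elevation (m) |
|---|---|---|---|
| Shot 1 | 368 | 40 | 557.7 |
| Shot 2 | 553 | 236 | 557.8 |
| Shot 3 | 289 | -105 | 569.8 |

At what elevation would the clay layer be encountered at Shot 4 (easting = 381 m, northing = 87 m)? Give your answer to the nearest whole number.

551 m

Two edge vectors: Shot 1→Shot 2 = (185, 196, 0.1), Shot 1→Shot 3 = (-79, -145, 12.1).
Normal n = (Shot 1→Shot 2) × (Shot 1→Shot 3) = (2386.1, -2246.4, -11341).
So ∂z/∂easting = −n_x/n_z = 0.21040 and ∂z/∂northing = −n_y/n_z = −0.19808.
Intercept c from Shot 1: 557.7 − 77.43 + 7.92 = 488.20.
At (381, 87): z = 80.2 − 17.2 + 488.20 = 551.1 m.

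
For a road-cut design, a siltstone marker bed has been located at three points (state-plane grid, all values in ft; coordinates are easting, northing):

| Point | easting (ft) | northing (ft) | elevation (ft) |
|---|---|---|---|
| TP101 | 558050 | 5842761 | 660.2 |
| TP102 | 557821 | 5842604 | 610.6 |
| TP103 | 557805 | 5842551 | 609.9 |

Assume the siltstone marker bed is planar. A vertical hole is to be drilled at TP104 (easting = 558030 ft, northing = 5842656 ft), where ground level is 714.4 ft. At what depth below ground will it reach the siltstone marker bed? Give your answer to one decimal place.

52.5 ft

Let the plane be z = a·easting + b·northing + c.
TP102−TP101: −229a − 157b = −49.6;  TP103−TP101: −245a − 210b = −50.3.
Solving gives a = 0.261703896, b = −0.065797403.
Then c = 660.2 − a·558050 − b·5842761 = 239054.84.
At (558030, 5842656): z_contact = 146038.63 − 384431.59 + 239054.84 = 661.87 ft.
Depth below ground = 714.4 − 661.87 = 52.5 ft.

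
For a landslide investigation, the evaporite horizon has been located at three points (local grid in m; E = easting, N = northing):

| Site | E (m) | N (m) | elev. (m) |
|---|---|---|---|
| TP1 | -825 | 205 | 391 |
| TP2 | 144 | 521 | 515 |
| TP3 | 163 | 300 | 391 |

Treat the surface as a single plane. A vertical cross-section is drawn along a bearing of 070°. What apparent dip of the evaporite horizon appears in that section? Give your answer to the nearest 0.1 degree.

Let the plane be z = a·E + b·N + c.
TP2−TP1: 969a + 316b = 124;  TP3−TP1: 988a + 95b = 0.
Solving gives a = −0.05351, b = 0.55649.
Unit vector along 070° is (sin 70°, cos 70°) = (0.9397, 0.3420).
Slope in that direction = a·(0.9397) + b·(0.3420) = 0.14005.
Apparent dip = arctan|0.14005| = 8.0° (true dip is 29.2°, so apparent ≤ true as expected).

8.0°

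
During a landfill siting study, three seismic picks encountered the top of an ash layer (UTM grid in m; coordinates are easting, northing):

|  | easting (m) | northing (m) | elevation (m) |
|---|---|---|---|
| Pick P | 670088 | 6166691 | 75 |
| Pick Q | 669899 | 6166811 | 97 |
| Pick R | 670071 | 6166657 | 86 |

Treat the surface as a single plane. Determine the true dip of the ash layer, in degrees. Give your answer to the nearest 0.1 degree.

Two edge vectors: Pick P→Pick Q = (-189, 120, 22), Pick P→Pick R = (-17, -34, 11).
Normal n = (Pick P→Pick Q) × (Pick P→Pick R) = (2068, 1705, 8466).
So ∂z/∂easting = −n_x/n_z = −0.24427 and ∂z/∂northing = −n_y/n_z = −0.20139.
Gradient magnitude |∇z| = √(a² + b²) = √(0.05967 + 0.04056) = 0.31659.
True dip = arctan(0.31659) = 17.6°, dipping toward NE (azimuth ≈ 050°).

17.6°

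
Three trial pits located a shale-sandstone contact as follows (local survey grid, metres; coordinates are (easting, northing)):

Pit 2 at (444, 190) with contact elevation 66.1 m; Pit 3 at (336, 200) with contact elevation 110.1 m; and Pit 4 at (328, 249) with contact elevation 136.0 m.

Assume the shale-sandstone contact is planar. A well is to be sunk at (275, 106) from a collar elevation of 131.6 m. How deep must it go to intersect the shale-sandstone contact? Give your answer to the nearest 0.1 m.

43.4 m

Let the plane be z = a·E + b·N + c.
Pit 3−Pit 2: −108a + 10b = 44;  Pit 4−Pit 2: −116a + 59b = 69.9.
Solving gives a = −0.36397, b = 0.46915.
Then c = 66.1 − a·444 − b·190 = 138.56.
At (275, 106): z_contact = −100.09 + 49.73 + 138.56 = 88.20 m.
Depth below ground = 131.6 − 88.20 = 43.4 m.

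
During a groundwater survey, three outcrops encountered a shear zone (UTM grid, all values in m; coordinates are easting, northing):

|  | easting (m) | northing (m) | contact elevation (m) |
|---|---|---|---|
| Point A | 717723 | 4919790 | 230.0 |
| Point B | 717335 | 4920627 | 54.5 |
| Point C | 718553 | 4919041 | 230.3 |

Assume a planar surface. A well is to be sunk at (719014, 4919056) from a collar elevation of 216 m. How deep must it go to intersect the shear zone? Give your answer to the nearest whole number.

141 m

Two edge vectors: Point A→Point B = (-388, 837, -175.5), Point A→Point C = (830, -749, 0.3).
Normal n = (Point A→Point B) × (Point A→Point C) = (-131198.4, -145548.6, -404098).
So ∂z/∂easting = −n_x/n_z = −0.32466976 and ∂z/∂northing = −n_y/n_z = −0.36018144.
Intercept c from Point A: 230 + 233022.95 + 1772017.05 = 2005270.01.
At (719014, 4919056): z_contact = −233442.1 − 1771752.7 + 2005270.01 = 75.2 m.
Depth below ground = 216 − 75.2 = 141 m.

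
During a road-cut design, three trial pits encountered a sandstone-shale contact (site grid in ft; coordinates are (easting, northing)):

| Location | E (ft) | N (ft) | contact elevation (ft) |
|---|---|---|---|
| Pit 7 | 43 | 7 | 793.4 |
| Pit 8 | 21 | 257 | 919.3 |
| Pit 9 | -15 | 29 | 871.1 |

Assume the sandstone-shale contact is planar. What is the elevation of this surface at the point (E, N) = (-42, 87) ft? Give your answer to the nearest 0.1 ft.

926.3 ft

Let the plane be z = a·E + b·N + c.
Pit 8−Pit 7: −22a + 250b = 125.9;  Pit 9−Pit 7: −58a + 22b = 77.7.
Solving gives a = −1.18830, b = 0.39903.
Then c = 793.4 − a·43 − b·7 = 841.70.
At (-42, 87): z = 49.9 + 34.7 + 841.70 = 926.3 ft.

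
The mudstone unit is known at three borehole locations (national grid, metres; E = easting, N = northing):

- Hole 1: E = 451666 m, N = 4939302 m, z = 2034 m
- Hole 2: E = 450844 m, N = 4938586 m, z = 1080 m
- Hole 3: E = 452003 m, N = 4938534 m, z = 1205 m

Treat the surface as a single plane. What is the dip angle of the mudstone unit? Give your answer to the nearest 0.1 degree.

Let the plane be z = a·E + b·N + c.
Hole 2−Hole 1: −822a − 716b = −954;  Hole 3−Hole 1: 337a − 768b = −829.
Solving gives a = 0.15942, b = 1.14938.
Gradient magnitude |∇z| = √(a² + b²) = √(0.02541 + 1.32108) = 1.16038.
True dip = arctan(1.16038) = 49.2°, dipping toward S (azimuth ≈ 188°).

49.2°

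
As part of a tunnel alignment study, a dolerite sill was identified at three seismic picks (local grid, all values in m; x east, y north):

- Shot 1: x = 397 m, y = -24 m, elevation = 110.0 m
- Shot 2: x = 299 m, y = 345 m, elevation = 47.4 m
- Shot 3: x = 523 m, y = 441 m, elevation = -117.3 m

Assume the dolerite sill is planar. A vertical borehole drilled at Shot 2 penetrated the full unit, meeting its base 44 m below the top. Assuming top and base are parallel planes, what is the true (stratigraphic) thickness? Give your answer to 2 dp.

Let the plane be z = a·x + b·y + c.
Shot 2−Shot 1: −98a + 369b = −62.6;  Shot 3−Shot 1: 126a + 465b = −227.3.
Solving gives a = −0.59485, b = −0.32763.
|∇z| = √(a²+b²) = 0.67911, so dip δ = arctan(0.67911) = 34.18°.
True thickness = vertical thickness × cos δ = 44 × cos 34.18° = 36.40 m.

36.40 m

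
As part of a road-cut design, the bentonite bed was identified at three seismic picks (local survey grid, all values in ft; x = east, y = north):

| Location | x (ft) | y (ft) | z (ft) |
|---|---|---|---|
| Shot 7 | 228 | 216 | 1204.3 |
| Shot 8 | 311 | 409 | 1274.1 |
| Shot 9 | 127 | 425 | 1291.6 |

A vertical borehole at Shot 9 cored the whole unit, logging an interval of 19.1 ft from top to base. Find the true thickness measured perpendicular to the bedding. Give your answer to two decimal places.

17.78 ft

Two edge vectors: Shot 7→Shot 8 = (83, 193, 69.8), Shot 7→Shot 9 = (-101, 209, 87.3).
Normal n = (Shot 7→Shot 8) × (Shot 7→Shot 9) = (2260.7, -14295.7, 36840).
So ∂z/∂x = −n_x/n_z = −0.06137 and ∂z/∂y = −n_y/n_z = 0.38805.
|∇z| = √(a²+b²) = 0.39287, so dip δ = arctan(0.39287) = 21.45°.
True thickness = vertical thickness × cos δ = 19.1 × cos 21.45° = 17.78 ft.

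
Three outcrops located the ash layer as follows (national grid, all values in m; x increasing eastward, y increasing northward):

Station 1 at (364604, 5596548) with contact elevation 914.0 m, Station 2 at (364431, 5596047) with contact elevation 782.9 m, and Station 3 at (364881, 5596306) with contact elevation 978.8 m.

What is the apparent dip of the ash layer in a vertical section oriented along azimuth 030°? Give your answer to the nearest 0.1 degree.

Two edge vectors: Station 1→Station 2 = (-173, -501, -131.1), Station 1→Station 3 = (277, -242, 64.8).
Normal n = (Station 1→Station 2) × (Station 1→Station 3) = (-64191, -25104.3, 180643).
So ∂z/∂x = −n_x/n_z = 0.35535 and ∂z/∂y = −n_y/n_z = 0.13897.
Unit vector along 030° is (sin 30°, cos 30°) = (0.5000, 0.8660).
Slope in that direction = a·(0.5000) + b·(0.8660) = 0.29803.
Apparent dip = arctan|0.29803| = 16.6° (true dip is 20.9°, so apparent ≤ true as expected).

16.6°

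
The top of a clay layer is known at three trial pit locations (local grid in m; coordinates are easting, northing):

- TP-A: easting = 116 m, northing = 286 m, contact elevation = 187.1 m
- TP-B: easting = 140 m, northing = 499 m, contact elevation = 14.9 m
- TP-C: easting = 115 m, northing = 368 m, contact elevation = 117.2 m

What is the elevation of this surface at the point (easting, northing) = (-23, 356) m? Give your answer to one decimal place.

Two edge vectors: TP-A→TP-B = (24, 213, -172.2), TP-A→TP-C = (-1, 82, -69.9).
Normal n = (TP-A→TP-B) × (TP-A→TP-C) = (-768.3, 1849.8, 2181).
So ∂z/∂easting = −n_x/n_z = 0.35227 and ∂z/∂northing = −n_y/n_z = −0.84814.
Intercept c from TP-A: 187.1 − 40.86 + 242.57 = 388.81.
At (-23, 356): z = −8.1 − 301.9 + 388.81 = 78.8 m.

78.8 m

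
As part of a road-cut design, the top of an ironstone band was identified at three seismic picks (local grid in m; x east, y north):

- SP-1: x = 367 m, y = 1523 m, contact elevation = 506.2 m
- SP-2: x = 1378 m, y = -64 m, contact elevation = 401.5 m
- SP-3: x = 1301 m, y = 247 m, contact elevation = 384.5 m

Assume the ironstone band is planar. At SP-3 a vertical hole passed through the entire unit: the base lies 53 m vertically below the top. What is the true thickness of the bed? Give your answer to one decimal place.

Two edge vectors: SP-1→SP-2 = (1011, -1587, -104.7), SP-1→SP-3 = (934, -1276, -121.7).
Normal n = (SP-1→SP-2) × (SP-1→SP-3) = (59540.7, 25248.9, 192222).
So ∂z/∂x = −n_x/n_z = −0.30975 and ∂z/∂y = −n_y/n_z = −0.13135.
|∇z| = √(a²+b²) = 0.33645, so dip δ = arctan(0.33645) = 18.60°.
True thickness = vertical thickness × cos δ = 53 × cos 18.60° = 50.2 m.

50.2 m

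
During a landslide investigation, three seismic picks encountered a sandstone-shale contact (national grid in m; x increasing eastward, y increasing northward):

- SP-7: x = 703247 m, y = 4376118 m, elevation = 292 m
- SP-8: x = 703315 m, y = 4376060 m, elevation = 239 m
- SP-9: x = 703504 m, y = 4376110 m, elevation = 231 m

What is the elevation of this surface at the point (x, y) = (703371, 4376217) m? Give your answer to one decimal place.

Two edge vectors: SP-7→SP-8 = (68, -58, -53), SP-7→SP-9 = (257, -8, -61).
Normal n = (SP-7→SP-8) × (SP-7→SP-9) = (3114, -9473, 14362).
So ∂z/∂x = −n_x/n_z = −0.216822170 and ∂z/∂y = −n_y/n_z = 0.659587801.
Intercept c from SP-7: 292 + 152479.54 − 2886434.05 = −2733662.51.
At (703371, 4376217): z = −152506.4 + 2886499.3 − 2733662.51 = 330.4 m.

330.4 m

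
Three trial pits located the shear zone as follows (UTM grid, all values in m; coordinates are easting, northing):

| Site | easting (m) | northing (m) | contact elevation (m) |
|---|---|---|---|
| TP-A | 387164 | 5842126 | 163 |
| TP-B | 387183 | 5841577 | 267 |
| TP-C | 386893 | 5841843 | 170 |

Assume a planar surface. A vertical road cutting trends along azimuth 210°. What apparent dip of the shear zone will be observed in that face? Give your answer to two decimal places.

4.35°

Two edge vectors: TP-A→TP-B = (19, -549, 104), TP-A→TP-C = (-271, -283, 7).
Normal n = (TP-A→TP-B) × (TP-A→TP-C) = (25589, -28317, -154156).
So ∂z/∂easting = −n_x/n_z = 0.16599 and ∂z/∂northing = −n_y/n_z = −0.18369.
Unit vector along 210° is (sin 210°, cos 210°) = (-0.5000, -0.8660).
Slope in that direction = a·(-0.5000) + b·(-0.8660) = 0.07608.
Apparent dip = arctan|0.07608| = 4.35° (true dip is 13.9°, so apparent ≤ true as expected).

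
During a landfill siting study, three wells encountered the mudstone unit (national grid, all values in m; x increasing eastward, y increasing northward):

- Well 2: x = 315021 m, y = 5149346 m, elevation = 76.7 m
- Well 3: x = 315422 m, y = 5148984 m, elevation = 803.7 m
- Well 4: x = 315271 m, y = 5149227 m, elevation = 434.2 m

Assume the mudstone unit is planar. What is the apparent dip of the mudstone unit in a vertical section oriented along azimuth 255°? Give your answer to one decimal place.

36.4°

Two edge vectors: Well 2→Well 3 = (401, -362, 727), Well 2→Well 4 = (250, -119, 357.5).
Normal n = (Well 2→Well 3) × (Well 2→Well 4) = (-42902, 38392.5, 42781).
So ∂z/∂x = −n_x/n_z = 1.00283 and ∂z/∂y = −n_y/n_z = −0.89742.
Unit vector along 255° is (sin 255°, cos 255°) = (-0.9659, -0.2588).
Slope in that direction = a·(-0.9659) + b·(-0.2588) = −0.73639.
Apparent dip = arctan|0.73639| = 36.4° (true dip is 53.4°, so apparent ≤ true as expected).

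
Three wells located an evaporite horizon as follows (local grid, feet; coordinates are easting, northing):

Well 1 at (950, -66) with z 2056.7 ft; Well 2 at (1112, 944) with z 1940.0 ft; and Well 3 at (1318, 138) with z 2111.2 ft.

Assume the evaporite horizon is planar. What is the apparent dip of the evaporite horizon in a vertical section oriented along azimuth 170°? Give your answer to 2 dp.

Two edge vectors: Well 1→Well 2 = (162, 1010, -116.7), Well 1→Well 3 = (368, 204, 54.5).
Normal n = (Well 1→Well 2) × (Well 1→Well 3) = (78851.8, -51774.6, -338632).
So ∂z/∂easting = −n_x/n_z = 0.23285 and ∂z/∂northing = −n_y/n_z = −0.15289.
Unit vector along 170° is (sin 170°, cos 170°) = (0.1736, -0.9848).
Slope in that direction = a·(0.1736) + b·(-0.9848) = 0.19101.
Apparent dip = arctan|0.19101| = 10.81° (true dip is 15.6°, so apparent ≤ true as expected).

10.81°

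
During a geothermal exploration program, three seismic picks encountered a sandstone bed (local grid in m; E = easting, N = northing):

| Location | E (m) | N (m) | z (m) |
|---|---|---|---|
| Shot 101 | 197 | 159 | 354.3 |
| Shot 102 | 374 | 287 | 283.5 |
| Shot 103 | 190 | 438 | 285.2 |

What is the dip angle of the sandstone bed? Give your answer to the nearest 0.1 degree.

Let the plane be z = a·E + b·N + c.
Shot 102−Shot 101: 177a + 128b = −70.8;  Shot 103−Shot 101: −7a + 279b = −69.1.
Solving gives a = −0.21696, b = −0.25311.
Gradient magnitude |∇z| = √(a² + b²) = √(0.04707 + 0.06407) = 0.33337.
True dip = arctan(0.33337) = 18.4°, dipping toward NE (azimuth ≈ 041°).

18.4°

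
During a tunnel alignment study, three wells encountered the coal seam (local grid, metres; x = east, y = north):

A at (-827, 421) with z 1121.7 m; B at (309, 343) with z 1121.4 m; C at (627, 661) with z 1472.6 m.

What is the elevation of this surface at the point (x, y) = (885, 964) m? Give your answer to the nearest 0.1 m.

1804.1 m

Two edge vectors: A→B = (1136, -78, -0.3), A→C = (1454, 240, 350.9).
Normal n = (A→B) × (A→C) = (-27298.2, -399058.6, 386052).
So ∂z/∂x = −n_x/n_z = 0.07071 and ∂z/∂y = −n_y/n_z = 1.03369.
Intercept c from A: 1121.7 + 58.48 − 435.18 = 744.99.
At (885, 964): z = 62.6 + 996.5 + 744.99 = 1804.1 m.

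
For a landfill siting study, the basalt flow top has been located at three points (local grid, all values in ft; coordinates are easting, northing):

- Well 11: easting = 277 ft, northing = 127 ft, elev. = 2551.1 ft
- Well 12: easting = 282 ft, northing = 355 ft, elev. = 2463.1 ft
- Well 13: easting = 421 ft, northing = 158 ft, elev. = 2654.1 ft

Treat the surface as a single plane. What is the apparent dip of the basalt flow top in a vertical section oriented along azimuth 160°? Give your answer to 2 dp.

33.17°

Two edge vectors: Well 11→Well 12 = (5, 228, -88), Well 11→Well 13 = (144, 31, 103).
Normal n = (Well 11→Well 12) × (Well 11→Well 13) = (26212, -13187, -32677).
So ∂z/∂easting = −n_x/n_z = 0.80215 and ∂z/∂northing = −n_y/n_z = −0.40356.
Unit vector along 160° is (sin 160°, cos 160°) = (0.3420, -0.9397).
Slope in that direction = a·(0.3420) + b·(-0.9397) = 0.65357.
Apparent dip = arctan|0.65357| = 33.17° (true dip is 41.9°, so apparent ≤ true as expected).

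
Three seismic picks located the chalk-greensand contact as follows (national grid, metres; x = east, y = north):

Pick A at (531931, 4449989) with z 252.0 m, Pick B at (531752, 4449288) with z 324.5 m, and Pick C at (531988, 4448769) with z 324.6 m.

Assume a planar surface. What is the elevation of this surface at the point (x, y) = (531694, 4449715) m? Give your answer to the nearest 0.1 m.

304.6 m

Two edge vectors: Pick A→Pick B = (-179, -701, 72.5), Pick A→Pick C = (57, -1220, 72.6).
Normal n = (Pick A→Pick B) × (Pick A→Pick C) = (37557.4, 17127.9, 258337).
So ∂z/∂x = −n_x/n_z = −0.145381420 and ∂z/∂y = −n_y/n_z = −0.066300607.
Intercept c from Pick A: 252 + 77332.88 + 295036.97 = 372621.86.
At (531694, 4449715): z = −77298.4 − 295018.8 + 372621.86 = 304.6 m.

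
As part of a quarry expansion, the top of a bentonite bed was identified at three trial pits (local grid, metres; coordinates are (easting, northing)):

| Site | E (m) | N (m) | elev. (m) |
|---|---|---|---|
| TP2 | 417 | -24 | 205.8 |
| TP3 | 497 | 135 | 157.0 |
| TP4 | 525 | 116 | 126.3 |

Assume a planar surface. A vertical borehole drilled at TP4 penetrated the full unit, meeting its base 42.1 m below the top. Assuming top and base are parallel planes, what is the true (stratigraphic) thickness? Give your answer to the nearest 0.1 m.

Let the plane be z = a·E + b·N + c.
TP3−TP2: 80a + 159b = −48.8;  TP4−TP2: 108a + 140b = −79.5.
Solving gives a = −0.97262, b = 0.18245.
|∇z| = √(a²+b²) = 0.98959, so dip δ = arctan(0.98959) = 44.70°.
True thickness = vertical thickness × cos δ = 42.1 × cos 44.70° = 29.9 m.

29.9 m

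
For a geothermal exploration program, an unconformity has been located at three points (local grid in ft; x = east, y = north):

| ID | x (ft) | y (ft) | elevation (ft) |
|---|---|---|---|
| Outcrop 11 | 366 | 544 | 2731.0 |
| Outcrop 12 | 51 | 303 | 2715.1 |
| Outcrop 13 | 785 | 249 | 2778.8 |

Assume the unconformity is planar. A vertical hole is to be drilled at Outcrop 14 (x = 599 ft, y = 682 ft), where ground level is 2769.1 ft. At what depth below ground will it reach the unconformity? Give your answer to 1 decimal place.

Two edge vectors: Outcrop 11→Outcrop 12 = (-315, -241, -15.9), Outcrop 11→Outcrop 13 = (419, -295, 47.8).
Normal n = (Outcrop 11→Outcrop 12) × (Outcrop 11→Outcrop 13) = (-16210.3, 8394.9, 193904).
So ∂z/∂x = −n_x/n_z = 0.08360 and ∂z/∂y = −n_y/n_z = −0.04329.
Intercept c from Outcrop 11: 2731 − 30.60 + 23.55 = 2723.95.
At (599, 682): z_contact = 50.08 − 29.53 + 2723.95 = 2744.50 ft.
Depth below ground = 2769.1 − 2744.50 = 24.6 ft.

24.6 ft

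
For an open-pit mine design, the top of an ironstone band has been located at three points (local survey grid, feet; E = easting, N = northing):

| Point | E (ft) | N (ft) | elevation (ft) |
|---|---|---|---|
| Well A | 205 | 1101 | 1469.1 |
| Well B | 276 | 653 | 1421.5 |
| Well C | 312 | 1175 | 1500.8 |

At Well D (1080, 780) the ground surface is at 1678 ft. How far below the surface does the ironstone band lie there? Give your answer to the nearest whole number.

Let the plane be z = a·E + b·N + c.
Well B−Well A: 71a − 448b = −47.6;  Well C−Well A: 107a + 74b = 31.7.
Solving gives a = 0.20077, b = 0.13807.
Then c = 1469.1 − a·205 − b·1101 = 1275.93.
At (1080, 780): z_contact = 216.8 + 107.7 + 1275.93 = 1600.5 ft.
Depth below ground = 1678 − 1600.5 = 78 ft.

78 ft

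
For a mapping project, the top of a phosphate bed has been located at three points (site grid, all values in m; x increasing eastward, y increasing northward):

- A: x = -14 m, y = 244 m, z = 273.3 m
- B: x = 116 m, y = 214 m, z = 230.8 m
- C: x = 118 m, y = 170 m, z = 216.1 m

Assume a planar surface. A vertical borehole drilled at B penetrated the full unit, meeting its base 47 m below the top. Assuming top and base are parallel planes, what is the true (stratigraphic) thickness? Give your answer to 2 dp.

Two edge vectors: A→B = (130, -30, -42.5), A→C = (132, -74, -57.2).
Normal n = (A→B) × (A→C) = (-1429, 1826, -5660).
So ∂z/∂x = −n_x/n_z = −0.25247 and ∂z/∂y = −n_y/n_z = 0.32261.
|∇z| = √(a²+b²) = 0.40966, so dip δ = arctan(0.40966) = 22.28°.
True thickness = vertical thickness × cos δ = 47 × cos 22.28° = 43.49 m.

43.49 m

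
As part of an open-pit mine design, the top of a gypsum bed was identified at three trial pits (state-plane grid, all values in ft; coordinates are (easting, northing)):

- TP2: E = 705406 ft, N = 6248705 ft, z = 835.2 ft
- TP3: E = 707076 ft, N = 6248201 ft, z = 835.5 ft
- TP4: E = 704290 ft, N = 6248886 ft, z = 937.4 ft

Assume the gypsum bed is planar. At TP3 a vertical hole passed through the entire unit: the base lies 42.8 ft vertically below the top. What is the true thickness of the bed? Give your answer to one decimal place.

Let the plane be z = a·E + b·N + c.
TP3−TP2: 1670a − 504b = 0.3;  TP4−TP2: −1116a + 181b = 102.2.
Solving gives a = −0.19817, b = −0.65724.
|∇z| = √(a²+b²) = 0.68646, so dip δ = arctan(0.68646) = 34.47°.
True thickness = vertical thickness × cos δ = 42.8 × cos 34.47° = 35.3 ft.

35.3 ft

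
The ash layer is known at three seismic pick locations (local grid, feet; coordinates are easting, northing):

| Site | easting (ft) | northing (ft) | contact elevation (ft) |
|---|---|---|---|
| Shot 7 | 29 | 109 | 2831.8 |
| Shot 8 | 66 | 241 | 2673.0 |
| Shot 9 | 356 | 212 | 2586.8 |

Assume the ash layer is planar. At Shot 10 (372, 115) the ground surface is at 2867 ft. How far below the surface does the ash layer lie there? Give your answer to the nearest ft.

Let the plane be z = a·easting + b·northing + c.
Shot 8−Shot 7: 37a + 132b = −158.8;  Shot 9−Shot 7: 327a + 103b = −245.
Solving gives a = −0.40616, b = −1.08918.
Then c = 2831.8 − a·29 − b·109 = 2962.30.
At (372, 115): z_contact = −151.1 − 125.3 + 2962.30 = 2686.0 ft.
Depth below ground = 2867 − 2686.0 = 181 ft.

181 ft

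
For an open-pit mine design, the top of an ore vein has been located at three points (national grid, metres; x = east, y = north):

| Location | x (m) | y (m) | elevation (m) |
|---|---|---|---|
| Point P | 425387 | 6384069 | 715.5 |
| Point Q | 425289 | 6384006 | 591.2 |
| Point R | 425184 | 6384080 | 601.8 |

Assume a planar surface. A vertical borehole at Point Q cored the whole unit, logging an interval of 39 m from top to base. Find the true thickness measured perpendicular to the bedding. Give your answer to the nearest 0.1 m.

25.1 m

Let the plane be z = a·x + b·y + c.
Point Q−Point P: −98a − 63b = −124.3;  Point R−Point P: −203a + 11b = −113.7.
Solving gives a = 0.61516, b = 1.01610.
|∇z| = √(a²+b²) = 1.18781, so dip δ = arctan(1.18781) = 49.91°.
True thickness = vertical thickness × cos δ = 39 × cos 49.91° = 25.1 m.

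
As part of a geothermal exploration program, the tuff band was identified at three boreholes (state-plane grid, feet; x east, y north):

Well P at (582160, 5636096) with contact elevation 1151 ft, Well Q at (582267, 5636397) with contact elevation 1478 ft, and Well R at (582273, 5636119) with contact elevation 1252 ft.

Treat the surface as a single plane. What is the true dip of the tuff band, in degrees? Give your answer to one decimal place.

Let the plane be z = a·x + b·y + c.
Well Q−Well P: 107a + 301b = 327;  Well R−Well P: 113a + 23b = 101.
Solving gives a = 0.72515, b = 0.82860.
Gradient magnitude |∇z| = √(a² + b²) = √(0.52585 + 0.68658) = 1.10110.
True dip = arctan(1.10110) = 47.8°, dipping toward SW (azimuth ≈ 221°).

47.8°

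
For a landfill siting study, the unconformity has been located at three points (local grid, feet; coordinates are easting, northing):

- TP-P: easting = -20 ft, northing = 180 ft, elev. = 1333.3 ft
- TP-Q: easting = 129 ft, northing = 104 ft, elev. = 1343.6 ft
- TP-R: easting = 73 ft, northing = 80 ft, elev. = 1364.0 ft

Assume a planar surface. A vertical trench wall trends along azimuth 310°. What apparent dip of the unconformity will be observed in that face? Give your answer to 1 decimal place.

9.6°

Two edge vectors: TP-P→TP-Q = (149, -76, 10.3), TP-P→TP-R = (93, -100, 30.7).
Normal n = (TP-P→TP-Q) × (TP-P→TP-R) = (-1303.2, -3616.4, -7832).
So ∂z/∂easting = −n_x/n_z = −0.16639 and ∂z/∂northing = −n_y/n_z = −0.46175.
Unit vector along 310° is (sin 310°, cos 310°) = (-0.7660, 0.6428).
Slope in that direction = a·(-0.7660) + b·(0.6428) = −0.16934.
Apparent dip = arctan|0.16934| = 9.6° (true dip is 26.1°, so apparent ≤ true as expected).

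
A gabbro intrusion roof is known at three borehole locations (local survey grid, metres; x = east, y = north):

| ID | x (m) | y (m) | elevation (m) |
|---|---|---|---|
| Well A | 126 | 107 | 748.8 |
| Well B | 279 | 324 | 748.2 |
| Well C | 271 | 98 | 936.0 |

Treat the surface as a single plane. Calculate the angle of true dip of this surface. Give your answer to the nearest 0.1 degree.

56.6°

Two edge vectors: Well A→Well B = (153, 217, -0.6), Well A→Well C = (145, -9, 187.2).
Normal n = (Well A→Well B) × (Well A→Well C) = (40617, -28728.6, -32842).
So ∂z/∂x = −n_x/n_z = 1.23674 and ∂z/∂y = −n_y/n_z = −0.87475.
Gradient magnitude |∇z| = √(a² + b²) = √(1.52952 + 0.76519) = 1.51483.
True dip = arctan(1.51483) = 56.6°, dipping toward NW (azimuth ≈ 305°).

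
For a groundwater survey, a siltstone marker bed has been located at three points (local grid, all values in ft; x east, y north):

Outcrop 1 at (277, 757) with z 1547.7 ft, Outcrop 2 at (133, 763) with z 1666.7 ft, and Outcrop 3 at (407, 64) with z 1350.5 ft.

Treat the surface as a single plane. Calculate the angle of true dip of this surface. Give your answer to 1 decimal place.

39.7°

Two edge vectors: Outcrop 1→Outcrop 2 = (-144, 6, 119), Outcrop 1→Outcrop 3 = (130, -693, -197.2).
Normal n = (Outcrop 1→Outcrop 2) × (Outcrop 1→Outcrop 3) = (81283.8, -12926.8, 99012).
So ∂z/∂x = −n_x/n_z = −0.82095 and ∂z/∂y = −n_y/n_z = 0.13056.
Gradient magnitude |∇z| = √(a² + b²) = √(0.67396 + 0.01705) = 0.83127.
True dip = arctan(0.83127) = 39.7°, dipping toward E (azimuth ≈ 099°).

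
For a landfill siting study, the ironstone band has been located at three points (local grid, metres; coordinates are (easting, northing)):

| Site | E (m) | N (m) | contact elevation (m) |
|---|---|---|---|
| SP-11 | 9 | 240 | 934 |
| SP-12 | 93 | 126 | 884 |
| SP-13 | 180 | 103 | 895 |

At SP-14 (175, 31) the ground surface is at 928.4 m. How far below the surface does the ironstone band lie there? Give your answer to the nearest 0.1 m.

Two edge vectors: SP-11→SP-12 = (84, -114, -50), SP-11→SP-13 = (171, -137, -39).
Normal n = (SP-11→SP-12) × (SP-11→SP-13) = (-2404, -5274, 7986).
So ∂z/∂E = −n_x/n_z = 0.30103 and ∂z/∂N = −n_y/n_z = 0.66041.
Intercept c from SP-11: 934 − 2.71 − 158.50 = 772.79.
At (175, 31): z_contact = 52.68 + 20.47 + 772.79 = 845.95 m.
Depth below ground = 928.4 − 845.95 = 82.5 m.

82.5 m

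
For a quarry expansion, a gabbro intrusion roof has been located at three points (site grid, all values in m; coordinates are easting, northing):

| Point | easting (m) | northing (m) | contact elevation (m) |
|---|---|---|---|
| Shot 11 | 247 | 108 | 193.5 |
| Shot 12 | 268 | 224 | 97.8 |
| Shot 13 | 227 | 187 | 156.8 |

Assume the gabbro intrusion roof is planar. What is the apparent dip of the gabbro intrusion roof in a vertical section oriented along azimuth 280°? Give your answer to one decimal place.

35.0°

Two edge vectors: Shot 11→Shot 12 = (21, 116, -95.7), Shot 11→Shot 13 = (-20, 79, -36.7).
Normal n = (Shot 11→Shot 12) × (Shot 11→Shot 13) = (3303.1, 2684.7, 3979).
So ∂z/∂easting = −n_x/n_z = −0.83013 and ∂z/∂northing = −n_y/n_z = −0.67472.
Unit vector along 280° is (sin 280°, cos 280°) = (-0.9848, 0.1736).
Slope in that direction = a·(-0.9848) + b·(0.1736) = 0.70036.
Apparent dip = arctan|0.70036| = 35.0° (true dip is 46.9°, so apparent ≤ true as expected).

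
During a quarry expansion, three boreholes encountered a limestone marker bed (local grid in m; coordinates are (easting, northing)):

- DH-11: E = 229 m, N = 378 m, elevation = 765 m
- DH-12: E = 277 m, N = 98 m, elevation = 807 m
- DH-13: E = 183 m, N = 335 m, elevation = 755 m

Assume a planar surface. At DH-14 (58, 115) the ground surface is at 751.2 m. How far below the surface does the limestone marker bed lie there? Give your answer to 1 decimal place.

Two edge vectors: DH-11→DH-12 = (48, -280, 42), DH-11→DH-13 = (-46, -43, -10).
Normal n = (DH-11→DH-12) × (DH-11→DH-13) = (4606, -1452, -14944).
So ∂z/∂E = −n_x/n_z = 0.30822 and ∂z/∂N = −n_y/n_z = −0.09716.
Intercept c from DH-11: 765 − 70.58 + 36.73 = 731.15.
At (58, 115): z_contact = 17.88 − 11.17 + 731.15 = 737.85 m.
Depth below ground = 751.2 − 737.85 = 13.4 m.

13.4 m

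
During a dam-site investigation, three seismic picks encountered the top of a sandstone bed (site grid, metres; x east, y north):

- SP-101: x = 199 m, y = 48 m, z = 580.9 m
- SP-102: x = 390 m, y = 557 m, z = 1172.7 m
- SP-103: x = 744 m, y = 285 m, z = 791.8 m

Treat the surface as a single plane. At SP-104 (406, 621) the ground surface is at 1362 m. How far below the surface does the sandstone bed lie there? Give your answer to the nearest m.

Let the plane be z = a·x + b·y + c.
SP-102−SP-101: 191a + 509b = 591.8;  SP-103−SP-101: 545a + 237b = 210.9.
Solving gives a = −0.14176, b = 1.21587.
Then c = 580.9 − a·199 − b·48 = 550.75.
At (406, 621): z_contact = −57.6 + 755.1 + 550.75 = 1248.2 m.
Depth below ground = 1362 − 1248.2 = 114 m.

114 m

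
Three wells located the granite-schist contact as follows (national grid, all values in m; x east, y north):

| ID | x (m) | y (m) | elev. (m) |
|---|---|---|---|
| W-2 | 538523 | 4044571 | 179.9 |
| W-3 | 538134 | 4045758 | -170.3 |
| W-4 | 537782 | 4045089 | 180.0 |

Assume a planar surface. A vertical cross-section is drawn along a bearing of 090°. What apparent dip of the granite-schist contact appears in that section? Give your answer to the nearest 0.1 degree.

15.0°

Two edge vectors: W-2→W-3 = (-389, 1187, -350.2), W-2→W-4 = (-741, 518, 0.1).
Normal n = (W-2→W-3) × (W-2→W-4) = (181522.3, 259537.1, 678065).
So ∂z/∂x = −n_x/n_z = −0.26771 and ∂z/∂y = −n_y/n_z = −0.38276.
Unit vector along 090° is (sin 90°, cos 90°) = (1.0000, 0.0000).
Slope in that direction = a·(1.0000) + b·(0.0000) = −0.26771.
Apparent dip = arctan|0.26771| = 15.0° (true dip is 25.0°, so apparent ≤ true as expected).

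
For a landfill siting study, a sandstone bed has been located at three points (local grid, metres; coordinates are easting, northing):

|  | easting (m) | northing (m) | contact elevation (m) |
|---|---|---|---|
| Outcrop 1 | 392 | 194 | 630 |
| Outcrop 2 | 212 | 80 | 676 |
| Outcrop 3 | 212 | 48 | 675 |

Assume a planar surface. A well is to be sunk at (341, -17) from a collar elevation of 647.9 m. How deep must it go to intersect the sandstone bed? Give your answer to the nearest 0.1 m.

Let the plane be z = a·easting + b·northing + c.
Outcrop 2−Outcrop 1: −180a − 114b = 46;  Outcrop 3−Outcrop 1: −180a − 146b = 45.
Solving gives a = −0.27535, b = 0.03125.
Then c = 630 − a·392 − b·194 = 731.87.
At (341, -17): z_contact = −93.89 − 0.53 + 731.87 = 637.45 m.
Depth below ground = 647.9 − 637.45 = 10.5 m.

10.5 m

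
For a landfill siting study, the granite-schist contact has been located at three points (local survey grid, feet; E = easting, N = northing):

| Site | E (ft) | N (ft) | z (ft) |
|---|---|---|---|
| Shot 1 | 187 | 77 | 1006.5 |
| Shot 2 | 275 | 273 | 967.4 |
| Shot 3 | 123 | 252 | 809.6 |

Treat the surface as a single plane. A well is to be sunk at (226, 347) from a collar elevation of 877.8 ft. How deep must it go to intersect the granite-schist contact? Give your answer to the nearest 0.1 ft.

18.6 ft

Two edge vectors: Shot 1→Shot 2 = (88, 196, -39.1), Shot 1→Shot 3 = (-64, 175, -196.9).
Normal n = (Shot 1→Shot 2) × (Shot 1→Shot 3) = (-31749.9, 19829.6, 27944).
So ∂z/∂E = −n_x/n_z = 1.13620 and ∂z/∂N = −n_y/n_z = −0.70962.
Intercept c from Shot 1: 1006.5 − 212.47 + 54.64 = 848.67.
At (226, 347): z_contact = 256.78 − 246.24 + 848.67 = 859.21 ft.
Depth below ground = 877.8 − 859.21 = 18.6 ft.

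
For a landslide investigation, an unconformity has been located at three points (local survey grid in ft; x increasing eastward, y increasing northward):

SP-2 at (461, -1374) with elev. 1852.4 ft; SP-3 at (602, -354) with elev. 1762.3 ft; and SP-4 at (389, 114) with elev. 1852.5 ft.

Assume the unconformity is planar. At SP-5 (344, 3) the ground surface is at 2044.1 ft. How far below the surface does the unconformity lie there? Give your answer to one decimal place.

Let the plane be z = a·x + b·y + c.
SP-3−SP-2: 141a + 1020b = −90.1;  SP-4−SP-2: −72a + 1488b = 0.1.
Solving gives a = −0.473687, b = −0.022853.
Then c = 1852.4 − a·461 − b·-1374 = 2039.37.
At (344, 3): z_contact = −162.95 − 0.07 + 2039.37 = 1876.35 ft.
Depth below ground = 2044.1 − 1876.35 = 167.7 ft.

167.7 ft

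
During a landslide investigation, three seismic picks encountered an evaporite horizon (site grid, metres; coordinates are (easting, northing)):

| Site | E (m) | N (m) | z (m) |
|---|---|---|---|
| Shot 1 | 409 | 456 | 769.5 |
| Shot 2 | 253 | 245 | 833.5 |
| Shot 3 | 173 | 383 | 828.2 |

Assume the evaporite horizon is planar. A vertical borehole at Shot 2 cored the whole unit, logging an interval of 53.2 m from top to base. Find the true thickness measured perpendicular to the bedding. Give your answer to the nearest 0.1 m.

51.6 m

Two edge vectors: Shot 1→Shot 2 = (-156, -211, 64), Shot 1→Shot 3 = (-236, -73, 58.7).
Normal n = (Shot 1→Shot 2) × (Shot 1→Shot 3) = (-7713.7, -5946.8, -38408).
So ∂z/∂E = −n_x/n_z = −0.20084 and ∂z/∂N = −n_y/n_z = −0.15483.
|∇z| = √(a²+b²) = 0.25359, so dip δ = arctan(0.25359) = 14.23°.
True thickness = vertical thickness × cos δ = 53.2 × cos 14.23° = 51.6 m.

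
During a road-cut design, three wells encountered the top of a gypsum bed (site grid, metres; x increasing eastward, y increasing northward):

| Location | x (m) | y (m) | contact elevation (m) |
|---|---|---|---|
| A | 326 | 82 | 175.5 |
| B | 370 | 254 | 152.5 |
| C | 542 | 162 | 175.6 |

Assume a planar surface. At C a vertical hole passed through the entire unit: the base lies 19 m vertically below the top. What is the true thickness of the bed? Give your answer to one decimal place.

18.8 m

Two edge vectors: A→B = (44, 172, -23), A→C = (216, 80, 0.1).
Normal n = (A→B) × (A→C) = (1857.2, -4972.4, -33632).
So ∂z/∂x = −n_x/n_z = 0.05522 and ∂z/∂y = −n_y/n_z = −0.14785.
|∇z| = √(a²+b²) = 0.15782, so dip δ = arctan(0.15782) = 8.97°.
True thickness = vertical thickness × cos δ = 19 × cos 8.97° = 18.8 m.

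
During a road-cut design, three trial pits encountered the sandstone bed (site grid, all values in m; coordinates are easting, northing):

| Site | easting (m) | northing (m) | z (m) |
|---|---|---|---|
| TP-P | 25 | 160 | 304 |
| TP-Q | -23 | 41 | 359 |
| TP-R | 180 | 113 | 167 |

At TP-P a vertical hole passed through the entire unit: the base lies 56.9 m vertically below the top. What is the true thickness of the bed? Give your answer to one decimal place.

Two edge vectors: TP-P→TP-Q = (-48, -119, 55), TP-P→TP-R = (155, -47, -137).
Normal n = (TP-P→TP-Q) × (TP-P→TP-R) = (18888, 1949, 20701).
So ∂z/∂easting = −n_x/n_z = −0.91242 and ∂z/∂northing = −n_y/n_z = −0.09415.
|∇z| = √(a²+b²) = 0.91726, so dip δ = arctan(0.91726) = 42.53°.
True thickness = vertical thickness × cos δ = 56.9 × cos 42.53° = 41.9 m.

41.9 m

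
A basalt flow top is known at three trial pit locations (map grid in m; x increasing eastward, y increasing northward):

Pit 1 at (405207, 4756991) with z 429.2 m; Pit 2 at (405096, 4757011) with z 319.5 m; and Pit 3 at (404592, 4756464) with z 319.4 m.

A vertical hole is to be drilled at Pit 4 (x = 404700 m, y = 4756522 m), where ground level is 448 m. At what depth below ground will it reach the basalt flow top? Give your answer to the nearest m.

82 m

Two edge vectors: Pit 1→Pit 2 = (-111, 20, -109.7), Pit 1→Pit 3 = (-615, -527, -109.8).
Normal n = (Pit 1→Pit 2) × (Pit 1→Pit 3) = (-60007.9, 55277.7, 70797).
So ∂z/∂x = −n_x/n_z = 0.84760512 and ∂z/∂y = −n_y/n_z = −0.78079156.
Intercept c from Pit 1: 429.2 − 343455.53 + 3714218.42 = 3371192.09.
At (404700, 4756522): z_contact = 343025.8 − 3713852.2 + 3371192.09 = 365.7 m.
Depth below ground = 448 − 365.7 = 82 m.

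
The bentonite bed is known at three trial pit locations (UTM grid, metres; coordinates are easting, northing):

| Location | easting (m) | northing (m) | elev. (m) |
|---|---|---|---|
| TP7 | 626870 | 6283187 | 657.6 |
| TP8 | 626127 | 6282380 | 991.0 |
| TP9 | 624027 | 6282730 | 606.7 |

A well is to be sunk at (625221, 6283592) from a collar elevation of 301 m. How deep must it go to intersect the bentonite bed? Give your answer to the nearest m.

Two edge vectors: TP7→TP8 = (-743, -807, 333.4), TP7→TP9 = (-2843, -457, -50.9).
Normal n = (TP7→TP8) × (TP7→TP9) = (193440.1, -985674.9, -1954750).
So ∂z/∂easting = −n_x/n_z = 0.09895900 and ∂z/∂northing = −n_y/n_z = −0.50424602.
Intercept c from TP7: 657.6 − 62034.43 + 3168272.01 = 3106895.19.
At (625221, 6283592): z_contact = 61871.2 − 3168476.2 + 3106895.19 = 290.2 m.
Depth below ground = 301 − 290.2 = 11 m.

11 m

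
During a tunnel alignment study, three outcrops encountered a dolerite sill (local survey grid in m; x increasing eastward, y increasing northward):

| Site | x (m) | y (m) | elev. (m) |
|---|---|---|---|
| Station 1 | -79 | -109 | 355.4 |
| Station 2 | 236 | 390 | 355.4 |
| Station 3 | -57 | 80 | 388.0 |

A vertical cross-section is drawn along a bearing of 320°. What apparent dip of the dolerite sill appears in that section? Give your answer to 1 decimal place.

Two edge vectors: Station 1→Station 2 = (315, 499, 0), Station 1→Station 3 = (22, 189, 32.6).
Normal n = (Station 1→Station 2) × (Station 1→Station 3) = (16267.4, -10269, 48557).
So ∂z/∂x = −n_x/n_z = −0.33502 and ∂z/∂y = −n_y/n_z = 0.21148.
Unit vector along 320° is (sin 320°, cos 320°) = (-0.6428, 0.7660).
Slope in that direction = a·(-0.6428) + b·(0.7660) = 0.37735.
Apparent dip = arctan|0.37735| = 20.7° (true dip is 21.6°, so apparent ≤ true as expected).

20.7°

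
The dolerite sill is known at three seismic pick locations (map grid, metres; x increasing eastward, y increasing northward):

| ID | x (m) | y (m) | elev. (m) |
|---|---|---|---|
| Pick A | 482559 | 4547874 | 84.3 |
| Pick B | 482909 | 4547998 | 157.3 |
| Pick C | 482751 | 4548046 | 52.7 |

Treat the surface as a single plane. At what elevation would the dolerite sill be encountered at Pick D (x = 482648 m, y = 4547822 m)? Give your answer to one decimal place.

Let the plane be z = a·x + b·y + c.
Pick B−Pick A: 350a + 124b = 73;  Pick C−Pick A: 192a + 172b = −31.6.
Solving gives a = 0.452692900, b = −0.689052539.
Then c = 84.3 − a·482559 − b·4547874 = 2915357.39.
At (482648, 4547822): z = 218491.3 − 3133688.3 + 2915357.39 = 160.4 m.

160.4 m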